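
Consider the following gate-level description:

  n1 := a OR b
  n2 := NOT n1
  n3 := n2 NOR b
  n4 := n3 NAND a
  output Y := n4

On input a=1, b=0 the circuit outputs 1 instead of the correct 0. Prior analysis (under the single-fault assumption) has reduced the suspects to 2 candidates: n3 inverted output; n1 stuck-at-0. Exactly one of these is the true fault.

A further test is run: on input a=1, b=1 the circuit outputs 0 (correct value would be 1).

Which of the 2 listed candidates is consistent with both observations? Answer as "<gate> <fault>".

n3 inverted output

Evaluate each candidate on input a=1, b=1:
  n3 inverted output: n1=1, n2=0, n3=1 [inverted output], n4=0 → 0 — matches
  n1 stuck-at-0: n1=0 [stuck-at-0], n2=1, n3=0, n4=1 → 1 — eliminated
Only n3 inverted output reproduces the observed 0.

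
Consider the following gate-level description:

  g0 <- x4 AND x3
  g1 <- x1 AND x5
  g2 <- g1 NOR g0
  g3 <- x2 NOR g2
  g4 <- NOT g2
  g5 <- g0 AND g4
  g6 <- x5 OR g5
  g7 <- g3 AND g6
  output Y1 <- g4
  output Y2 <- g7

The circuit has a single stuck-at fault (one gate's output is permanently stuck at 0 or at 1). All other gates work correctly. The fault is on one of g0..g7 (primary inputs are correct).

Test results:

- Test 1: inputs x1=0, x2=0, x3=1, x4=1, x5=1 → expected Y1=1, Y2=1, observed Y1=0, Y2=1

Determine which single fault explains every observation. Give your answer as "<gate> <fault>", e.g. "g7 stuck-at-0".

g4 stuck-at-0

Fault-free values for test 1 (x1=0, x2=0, x3=1, x4=1, x5=1): g0=1, g1=0, g2=0, g3=1, g4=1, g5=1, g6=1, g7=1, giving Y1=1, Y2=1. Observed Y1=0, Y2=1.
Test 1: faults giving observed Y1=0, Y2=1 are {g4 stuck-at-0}.
Only g4 stuck-at-0 is consistent with every test.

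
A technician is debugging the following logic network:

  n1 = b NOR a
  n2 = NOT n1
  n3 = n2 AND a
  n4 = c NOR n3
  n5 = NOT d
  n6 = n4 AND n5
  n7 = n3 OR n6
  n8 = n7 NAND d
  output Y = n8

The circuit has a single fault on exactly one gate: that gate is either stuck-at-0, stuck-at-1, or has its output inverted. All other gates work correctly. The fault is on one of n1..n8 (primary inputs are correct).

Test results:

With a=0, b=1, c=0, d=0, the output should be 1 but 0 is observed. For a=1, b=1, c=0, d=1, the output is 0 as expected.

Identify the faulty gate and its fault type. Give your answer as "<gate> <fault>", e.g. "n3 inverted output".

Fault-free values for test 1 (a=0, b=1, c=0, d=0): n1=0, n2=1, n3=0, n4=1, n5=1, n6=1, n7=1, n8=1, giving Y=1. Observed 0.
Test 1: faults giving observed 0 are {n8 stuck-at-0, n8 inverted output}.
Test 2 (a=1, b=1, c=0, d=1): fault-free n1=0, n2=1, n3=1, n4=0, n5=0, n6=0, n7=1, n8=0 → 0; observed 0. Eliminates n8 inverted output.
Only n8 stuck-at-0 is consistent with every test.

n8 stuck-at-0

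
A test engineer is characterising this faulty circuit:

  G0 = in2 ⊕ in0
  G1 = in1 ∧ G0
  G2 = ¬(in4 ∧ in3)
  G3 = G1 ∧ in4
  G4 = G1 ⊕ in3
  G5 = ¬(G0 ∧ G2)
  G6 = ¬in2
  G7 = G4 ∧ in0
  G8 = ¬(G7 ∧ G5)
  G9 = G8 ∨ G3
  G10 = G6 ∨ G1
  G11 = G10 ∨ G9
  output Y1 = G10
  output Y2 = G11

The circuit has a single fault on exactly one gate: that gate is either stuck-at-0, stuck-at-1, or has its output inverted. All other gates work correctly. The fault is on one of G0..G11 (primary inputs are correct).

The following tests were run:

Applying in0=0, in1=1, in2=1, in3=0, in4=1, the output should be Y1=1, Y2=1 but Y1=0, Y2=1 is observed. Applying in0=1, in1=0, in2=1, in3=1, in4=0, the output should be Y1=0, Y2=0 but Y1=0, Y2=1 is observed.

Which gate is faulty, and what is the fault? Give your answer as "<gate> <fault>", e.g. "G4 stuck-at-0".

Fault-free values for test 1 (in0=0, in1=1, in2=1, in3=0, in4=1): G0=1, G1=1, G2=1, G3=1, G4=1, G5=0, G6=0, G7=0, G8=1, G9=1, G10=1, G11=1, giving Y1=1, Y2=1. Observed Y1=0, Y2=1.
Test 1: faults giving observed Y1=0, Y2=1 are {G0 stuck-at-0, G0 inverted output, G1 stuck-at-0, G1 inverted output, G10 stuck-at-0, G10 inverted output}.
Test 2 (in0=1, in1=0, in2=1, in3=1, in4=0): fault-free G0=0, G1=0, G2=1, G3=0, G4=1, G5=1, G6=0, G7=1, G8=0, G9=0, G10=0, G11=0 → Y1=0, Y2=0; observed Y1=0, Y2=1. Eliminates G0 stuck-at-0, G1 stuck-at-0, G1 inverted output, G10 stuck-at-0, G10 inverted output.
Only G0 inverted output is consistent with every test.

G0 inverted output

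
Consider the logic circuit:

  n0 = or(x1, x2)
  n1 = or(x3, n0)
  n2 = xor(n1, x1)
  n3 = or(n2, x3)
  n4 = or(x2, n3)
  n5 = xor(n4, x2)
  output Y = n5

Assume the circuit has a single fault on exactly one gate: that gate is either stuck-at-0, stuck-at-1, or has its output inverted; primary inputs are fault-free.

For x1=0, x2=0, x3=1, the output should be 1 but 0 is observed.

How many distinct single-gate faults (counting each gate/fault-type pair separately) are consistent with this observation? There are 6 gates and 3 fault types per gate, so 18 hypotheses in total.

Fault-free: n0=0, n1=1, n2=1, n3=1, n4=1, n5=1 → 1. Observed 0.
  n0: none of the 3 fault types match ✗
  n1: none of the 3 fault types match ✗
  n2: none of the 3 fault types match ✗
  n3: stuck-at-0, inverted output ✓; others ✗
  n4: stuck-at-0, inverted output ✓; others ✗
  n5: stuck-at-0, inverted output ✓; others ✗
Consistent faults: {n3 stuck-at-0, n3 inverted output, n4 stuck-at-0, n4 inverted output, n5 stuck-at-0, n5 inverted output} — 6 in all.

6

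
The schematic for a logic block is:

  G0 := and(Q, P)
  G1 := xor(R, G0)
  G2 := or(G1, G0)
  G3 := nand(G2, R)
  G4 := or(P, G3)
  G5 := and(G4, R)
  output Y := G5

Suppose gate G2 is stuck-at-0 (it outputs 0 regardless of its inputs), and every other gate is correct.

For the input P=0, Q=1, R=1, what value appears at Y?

Propagate with G2 forced: G0=0, G1=1, G2=0 [stuck-at-0], G3=1, G4=1, G5=1.
So Y = 1. (Without the fault it would be 0.)

1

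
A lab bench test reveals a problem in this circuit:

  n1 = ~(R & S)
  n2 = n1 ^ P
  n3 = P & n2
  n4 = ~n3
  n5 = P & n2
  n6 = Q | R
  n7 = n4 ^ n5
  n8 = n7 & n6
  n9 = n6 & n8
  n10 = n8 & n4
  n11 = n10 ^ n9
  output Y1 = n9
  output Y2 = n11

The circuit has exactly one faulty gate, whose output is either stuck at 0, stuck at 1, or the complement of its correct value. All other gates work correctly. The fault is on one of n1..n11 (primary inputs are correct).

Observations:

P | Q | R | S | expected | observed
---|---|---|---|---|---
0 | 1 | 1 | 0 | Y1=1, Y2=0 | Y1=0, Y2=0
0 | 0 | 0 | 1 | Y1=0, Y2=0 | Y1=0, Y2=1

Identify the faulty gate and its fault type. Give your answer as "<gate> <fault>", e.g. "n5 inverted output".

Fault-free values for test 1 (P=0, Q=1, R=1, S=0): n1=1, n2=1, n3=0, n4=1, n5=0, n6=1, n7=1, n8=1, n9=1, n10=1, n11=0, giving Y1=1, Y2=0. Observed Y1=0, Y2=0.
Test 1: faults giving observed Y1=0, Y2=0 are {n3 stuck-at-1, n3 inverted output, n4 stuck-at-0, n4 inverted output, n5 stuck-at-1, n5 inverted output, n6 stuck-at-0, n6 inverted output, n7 stuck-at-0, n7 inverted output, n8 stuck-at-0, n8 inverted output}.
Test 2 (P=0, Q=0, R=0, S=1): fault-free n1=1, n2=1, n3=0, n4=1, n5=0, n6=0, n7=1, n8=0, n9=0, n10=0, n11=0 → Y1=0, Y2=0; observed Y1=0, Y2=1. Eliminates n3 stuck-at-1, n3 inverted output, n4 stuck-at-0, n4 inverted output, n5 stuck-at-1, n5 inverted output, n6 stuck-at-0, n6 inverted output, n7 stuck-at-0, n7 inverted output, n8 stuck-at-0.
Only n8 inverted output is consistent with every test.

n8 inverted output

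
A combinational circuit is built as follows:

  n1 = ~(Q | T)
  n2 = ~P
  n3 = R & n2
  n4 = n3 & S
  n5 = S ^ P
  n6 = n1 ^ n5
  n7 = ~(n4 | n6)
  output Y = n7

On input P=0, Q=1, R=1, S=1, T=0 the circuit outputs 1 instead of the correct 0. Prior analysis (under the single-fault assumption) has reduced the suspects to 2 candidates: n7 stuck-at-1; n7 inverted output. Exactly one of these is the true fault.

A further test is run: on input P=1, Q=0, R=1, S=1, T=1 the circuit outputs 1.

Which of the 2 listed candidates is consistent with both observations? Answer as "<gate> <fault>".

n7 stuck-at-1

Evaluate each candidate on input P=1, Q=0, R=1, S=1, T=1:
  n7 stuck-at-1: n1=0, n2=0, n3=0, n4=0, n5=0, n6=0, n7=1 [stuck-at-1] → 1 — matches
  n7 inverted output: n1=0, n2=0, n3=0, n4=0, n5=0, n6=0, n7=0 [inverted output] → 0 — eliminated
Only n7 stuck-at-1 reproduces the observed 1.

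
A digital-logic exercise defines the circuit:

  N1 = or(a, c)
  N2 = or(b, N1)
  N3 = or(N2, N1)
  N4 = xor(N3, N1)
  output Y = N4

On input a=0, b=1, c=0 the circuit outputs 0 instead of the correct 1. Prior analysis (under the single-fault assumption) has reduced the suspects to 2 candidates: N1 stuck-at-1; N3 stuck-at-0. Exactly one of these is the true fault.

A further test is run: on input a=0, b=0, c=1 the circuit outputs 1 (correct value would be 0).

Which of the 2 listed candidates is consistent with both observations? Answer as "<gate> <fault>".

N3 stuck-at-0

Evaluate each candidate on input a=0, b=0, c=1:
  N1 stuck-at-1: N1=1 [stuck-at-1], N2=1, N3=1, N4=0 → 0 — eliminated
  N3 stuck-at-0: N1=1, N2=1, N3=0 [stuck-at-0], N4=1 → 1 — matches
Only N3 stuck-at-0 reproduces the observed 1.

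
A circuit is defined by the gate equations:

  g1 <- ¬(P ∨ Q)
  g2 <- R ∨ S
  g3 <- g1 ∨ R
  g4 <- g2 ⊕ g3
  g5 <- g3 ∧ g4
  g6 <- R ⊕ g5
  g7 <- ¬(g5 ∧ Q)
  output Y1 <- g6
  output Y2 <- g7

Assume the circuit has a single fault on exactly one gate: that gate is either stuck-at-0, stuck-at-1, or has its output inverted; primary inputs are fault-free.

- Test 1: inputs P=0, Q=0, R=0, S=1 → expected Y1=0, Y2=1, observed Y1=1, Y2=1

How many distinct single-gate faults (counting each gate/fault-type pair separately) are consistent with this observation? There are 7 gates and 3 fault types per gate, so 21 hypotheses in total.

Fault-free: g1=1, g2=1, g3=1, g4=0, g5=0, g6=0, g7=1 → Y1=0, Y2=1. Observed Y1=1, Y2=1.
  g1: none of the 3 fault types match ✗
  g2: stuck-at-0, inverted output ✓; others ✗
  g3: none of the 3 fault types match ✗
  g4: stuck-at-1, inverted output ✓; others ✗
  g5: stuck-at-1, inverted output ✓; others ✗
  g6: stuck-at-1, inverted output ✓; others ✗
  g7: none of the 3 fault types match ✗
Consistent faults: {g2 stuck-at-0, g2 inverted output, g4 stuck-at-1, g4 inverted output, g5 stuck-at-1, g5 inverted output, g6 stuck-at-1, g6 inverted output} — 8 in all.

8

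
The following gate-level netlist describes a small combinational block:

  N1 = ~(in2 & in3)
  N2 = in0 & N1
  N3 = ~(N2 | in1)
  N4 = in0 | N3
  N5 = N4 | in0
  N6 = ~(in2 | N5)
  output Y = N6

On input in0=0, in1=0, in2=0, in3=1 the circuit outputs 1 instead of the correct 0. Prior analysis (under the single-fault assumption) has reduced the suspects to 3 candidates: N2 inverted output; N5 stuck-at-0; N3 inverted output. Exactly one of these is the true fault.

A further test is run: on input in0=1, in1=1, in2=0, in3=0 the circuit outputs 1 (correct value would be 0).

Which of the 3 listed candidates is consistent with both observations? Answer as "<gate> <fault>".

N5 stuck-at-0

Evaluate each candidate on input in0=1, in1=1, in2=0, in3=0:
  N2 inverted output: N1=1, N2=0 [inverted output], N3=0, N4=1, N5=1, N6=0 → 0 — eliminated
  N5 stuck-at-0: N1=1, N2=1, N3=0, N4=1, N5=0 [stuck-at-0], N6=1 → 1 — matches
  N3 inverted output: N1=1, N2=1, N3=1 [inverted output], N4=1, N5=1, N6=0 → 0 — eliminated
Only N5 stuck-at-0 reproduces the observed 1.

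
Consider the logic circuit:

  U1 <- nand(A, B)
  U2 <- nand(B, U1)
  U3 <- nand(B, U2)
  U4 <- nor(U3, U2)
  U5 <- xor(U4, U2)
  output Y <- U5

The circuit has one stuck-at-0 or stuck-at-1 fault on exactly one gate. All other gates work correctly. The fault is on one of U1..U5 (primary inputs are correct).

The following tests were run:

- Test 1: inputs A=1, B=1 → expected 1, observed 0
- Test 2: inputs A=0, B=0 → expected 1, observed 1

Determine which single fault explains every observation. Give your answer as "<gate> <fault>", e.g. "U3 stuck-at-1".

U1 stuck-at-1

Fault-free values for test 1 (A=1, B=1): U1=0, U2=1, U3=0, U4=0, U5=1, giving Y=1. Observed 0.
Test 1: faults giving observed 0 are {U1 stuck-at-1, U2 stuck-at-0, U4 stuck-at-1, U5 stuck-at-0}.
Test 2 (A=0, B=0): fault-free U1=1, U2=1, U3=1, U4=0, U5=1 → 1; observed 1. Eliminates U2 stuck-at-0, U4 stuck-at-1, U5 stuck-at-0.
Only U1 stuck-at-1 is consistent with every test.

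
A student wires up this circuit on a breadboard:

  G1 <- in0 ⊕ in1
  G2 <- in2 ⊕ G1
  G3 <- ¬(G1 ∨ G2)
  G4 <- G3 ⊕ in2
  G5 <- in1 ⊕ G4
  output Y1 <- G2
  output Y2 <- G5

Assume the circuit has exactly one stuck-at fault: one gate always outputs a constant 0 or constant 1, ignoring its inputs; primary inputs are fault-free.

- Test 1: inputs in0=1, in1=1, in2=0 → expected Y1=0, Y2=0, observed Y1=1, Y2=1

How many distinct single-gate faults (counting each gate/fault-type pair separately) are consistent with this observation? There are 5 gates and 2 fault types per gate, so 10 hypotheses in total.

2

Fault-free: G1=0, G2=0, G3=1, G4=1, G5=0 → Y1=0, Y2=0. Observed Y1=1, Y2=1.
  G1 stuck-at-0: output Y1=0, Y2=0 ✗
  G1 stuck-at-1: output Y1=1, Y2=1 ✓
  G2 stuck-at-0: output Y1=0, Y2=0 ✗
  G2 stuck-at-1: output Y1=1, Y2=1 ✓
  G3 stuck-at-0: output Y1=0, Y2=1 ✗
  G3 stuck-at-1: output Y1=0, Y2=0 ✗
  G4 stuck-at-0: output Y1=0, Y2=1 ✗
  G4 stuck-at-1: output Y1=0, Y2=0 ✗
  G5 stuck-at-0: output Y1=0, Y2=0 ✗
  G5 stuck-at-1: output Y1=0, Y2=1 ✗
Consistent faults: {G1 stuck-at-1, G2 stuck-at-1} — 2 in all.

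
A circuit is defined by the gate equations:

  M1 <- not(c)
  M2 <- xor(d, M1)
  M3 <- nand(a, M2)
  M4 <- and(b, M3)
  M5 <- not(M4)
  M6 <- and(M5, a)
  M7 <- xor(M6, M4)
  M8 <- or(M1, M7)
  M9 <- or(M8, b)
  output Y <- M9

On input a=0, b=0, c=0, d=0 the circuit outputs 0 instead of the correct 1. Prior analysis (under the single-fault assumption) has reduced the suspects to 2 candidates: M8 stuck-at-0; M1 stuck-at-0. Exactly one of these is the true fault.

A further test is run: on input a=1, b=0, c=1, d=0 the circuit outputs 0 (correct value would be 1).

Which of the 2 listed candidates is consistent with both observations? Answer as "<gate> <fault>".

M8 stuck-at-0

Evaluate each candidate on input a=1, b=0, c=1, d=0:
  M8 stuck-at-0: M1=0, M2=0, M3=1, M4=0, M5=1, M6=1, M7=1, M8=0 [stuck-at-0], M9=0 → 0 — matches
  M1 stuck-at-0: M1=0 [stuck-at-0], M2=0, M3=1, M4=0, M5=1, M6=1, M7=1, M8=1, M9=1 → 1 — eliminated
Only M8 stuck-at-0 reproduces the observed 0.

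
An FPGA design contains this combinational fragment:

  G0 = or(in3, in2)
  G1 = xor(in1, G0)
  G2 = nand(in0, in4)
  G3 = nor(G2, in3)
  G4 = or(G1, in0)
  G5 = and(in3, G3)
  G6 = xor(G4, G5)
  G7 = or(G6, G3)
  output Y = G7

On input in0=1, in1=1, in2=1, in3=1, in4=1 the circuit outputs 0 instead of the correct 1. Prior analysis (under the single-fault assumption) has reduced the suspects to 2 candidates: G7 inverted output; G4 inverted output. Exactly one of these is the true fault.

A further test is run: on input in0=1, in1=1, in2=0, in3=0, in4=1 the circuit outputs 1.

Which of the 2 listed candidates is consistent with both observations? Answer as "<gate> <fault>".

Evaluate each candidate on input in0=1, in1=1, in2=0, in3=0, in4=1:
  G7 inverted output: G0=0, G1=1, G2=0, G3=1, G4=1, G5=0, G6=1, G7=0 [inverted output] → 0 — eliminated
  G4 inverted output: G0=0, G1=1, G2=0, G3=1, G4=0 [inverted output], G5=0, G6=0, G7=1 → 1 — matches
Only G4 inverted output reproduces the observed 1.

G4 inverted output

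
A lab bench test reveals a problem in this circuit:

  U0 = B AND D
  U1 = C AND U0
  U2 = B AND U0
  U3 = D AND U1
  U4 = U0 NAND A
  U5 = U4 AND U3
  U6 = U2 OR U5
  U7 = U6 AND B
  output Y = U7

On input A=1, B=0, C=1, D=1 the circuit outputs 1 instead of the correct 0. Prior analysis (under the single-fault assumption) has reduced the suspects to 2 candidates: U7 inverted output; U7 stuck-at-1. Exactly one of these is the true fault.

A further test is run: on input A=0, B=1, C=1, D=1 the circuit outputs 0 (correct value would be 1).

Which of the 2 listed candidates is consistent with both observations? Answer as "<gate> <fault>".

U7 inverted output

Evaluate each candidate on input A=0, B=1, C=1, D=1:
  U7 inverted output: U0=1, U1=1, U2=1, U3=1, U4=1, U5=1, U6=1, U7=0 [inverted output] → 0 — matches
  U7 stuck-at-1: U0=1, U1=1, U2=1, U3=1, U4=1, U5=1, U6=1, U7=1 [stuck-at-1] → 1 — eliminated
Only U7 inverted output reproduces the observed 0.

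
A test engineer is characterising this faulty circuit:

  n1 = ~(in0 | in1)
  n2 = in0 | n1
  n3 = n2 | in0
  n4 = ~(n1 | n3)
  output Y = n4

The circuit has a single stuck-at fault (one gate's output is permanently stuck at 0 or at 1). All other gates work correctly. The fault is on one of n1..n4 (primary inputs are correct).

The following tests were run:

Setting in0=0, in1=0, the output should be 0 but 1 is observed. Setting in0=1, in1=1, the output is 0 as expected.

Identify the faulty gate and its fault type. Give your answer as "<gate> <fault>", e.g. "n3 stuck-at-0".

n1 stuck-at-0

Fault-free values for test 1 (in0=0, in1=0): n1=1, n2=1, n3=1, n4=0, giving Y=0. Observed 1.
Test 1: faults giving observed 1 are {n1 stuck-at-0, n4 stuck-at-1}.
Test 2 (in0=1, in1=1): fault-free n1=0, n2=1, n3=1, n4=0 → 0; observed 0. Eliminates n4 stuck-at-1.
Only n1 stuck-at-0 is consistent with every test.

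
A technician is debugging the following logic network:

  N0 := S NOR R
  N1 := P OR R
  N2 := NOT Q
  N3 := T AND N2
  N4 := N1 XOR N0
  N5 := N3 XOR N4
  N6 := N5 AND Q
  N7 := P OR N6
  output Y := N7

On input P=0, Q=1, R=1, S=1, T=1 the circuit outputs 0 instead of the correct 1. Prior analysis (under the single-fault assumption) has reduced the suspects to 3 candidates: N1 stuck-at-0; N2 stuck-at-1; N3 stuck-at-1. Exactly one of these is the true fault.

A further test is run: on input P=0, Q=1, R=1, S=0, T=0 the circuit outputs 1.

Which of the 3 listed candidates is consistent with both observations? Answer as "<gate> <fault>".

Evaluate each candidate on input P=0, Q=1, R=1, S=0, T=0:
  N1 stuck-at-0: N0=0, N1=0 [stuck-at-0], N2=0, N3=0, N4=0, N5=0, N6=0, N7=0 → 0 — eliminated
  N2 stuck-at-1: N0=0, N1=1, N2=1 [stuck-at-1], N3=0, N4=1, N5=1, N6=1, N7=1 → 1 — matches
  N3 stuck-at-1: N0=0, N1=1, N2=0, N3=1 [stuck-at-1], N4=1, N5=0, N6=0, N7=0 → 0 — eliminated
Only N2 stuck-at-1 reproduces the observed 1.

N2 stuck-at-1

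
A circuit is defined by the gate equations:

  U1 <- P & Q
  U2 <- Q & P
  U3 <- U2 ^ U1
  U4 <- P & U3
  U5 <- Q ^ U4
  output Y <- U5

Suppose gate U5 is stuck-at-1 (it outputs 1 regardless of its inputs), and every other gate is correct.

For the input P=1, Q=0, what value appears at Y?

1

Propagate with U5 forced: U1=0, U2=0, U3=0, U4=0, U5=1 [stuck-at-1].
So Y = 1. (Without the fault it would be 0.)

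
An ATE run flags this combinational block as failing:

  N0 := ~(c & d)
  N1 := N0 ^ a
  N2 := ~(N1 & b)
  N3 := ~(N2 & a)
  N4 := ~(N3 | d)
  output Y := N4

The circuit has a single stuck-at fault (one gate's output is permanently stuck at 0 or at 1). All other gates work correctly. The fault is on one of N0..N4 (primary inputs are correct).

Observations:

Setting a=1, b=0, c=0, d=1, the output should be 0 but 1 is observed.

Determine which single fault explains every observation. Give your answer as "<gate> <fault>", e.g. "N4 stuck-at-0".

Fault-free values for test 1 (a=1, b=0, c=0, d=1): N0=1, N1=0, N2=1, N3=0, N4=0, giving Y=0. Observed 1.
Test 1: faults giving observed 1 are {N4 stuck-at-1}.
Only N4 stuck-at-1 is consistent with every test.

N4 stuck-at-1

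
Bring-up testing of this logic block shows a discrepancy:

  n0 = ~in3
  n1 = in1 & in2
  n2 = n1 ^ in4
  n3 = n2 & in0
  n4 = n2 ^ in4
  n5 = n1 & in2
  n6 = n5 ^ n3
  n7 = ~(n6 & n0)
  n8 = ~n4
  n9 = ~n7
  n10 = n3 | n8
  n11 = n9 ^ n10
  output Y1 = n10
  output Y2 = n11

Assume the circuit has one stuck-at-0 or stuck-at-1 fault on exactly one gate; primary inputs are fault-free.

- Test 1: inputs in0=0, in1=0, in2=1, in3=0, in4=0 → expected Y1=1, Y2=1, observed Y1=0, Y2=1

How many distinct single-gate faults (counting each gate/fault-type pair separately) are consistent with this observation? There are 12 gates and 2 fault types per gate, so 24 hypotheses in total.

Fault-free: n0=1, n1=0, n2=0, n3=0, n4=0, n5=0, n6=0, n7=1, n8=1, n9=0, n10=1, n11=1 → Y1=1, Y2=1. Observed Y1=0, Y2=1.
  n0: none of the 2 fault types match ✗
  n1: stuck-at-1 ✓; others ✗
  n2: none of the 2 fault types match ✗
  n3: none of the 2 fault types match ✗
  n4: none of the 2 fault types match ✗
  n5: none of the 2 fault types match ✗
  n6: none of the 2 fault types match ✗
  n7: none of the 2 fault types match ✗
  n8: none of the 2 fault types match ✗
  n9: none of the 2 fault types match ✗
  n10: none of the 2 fault types match ✗
  n11: none of the 2 fault types match ✗
Consistent faults: {n1 stuck-at-1} — 1 in all.

1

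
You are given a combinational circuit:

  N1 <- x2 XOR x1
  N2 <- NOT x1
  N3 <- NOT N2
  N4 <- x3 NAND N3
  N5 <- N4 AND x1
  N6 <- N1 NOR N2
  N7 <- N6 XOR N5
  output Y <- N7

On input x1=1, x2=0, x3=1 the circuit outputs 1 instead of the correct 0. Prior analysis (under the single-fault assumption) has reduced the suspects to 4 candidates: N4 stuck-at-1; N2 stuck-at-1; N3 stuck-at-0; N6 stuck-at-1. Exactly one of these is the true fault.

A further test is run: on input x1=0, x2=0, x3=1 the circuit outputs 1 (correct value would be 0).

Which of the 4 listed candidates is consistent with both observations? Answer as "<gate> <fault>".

N6 stuck-at-1

Evaluate each candidate on input x1=0, x2=0, x3=1:
  N4 stuck-at-1: N1=0, N2=1, N3=0, N4=1 [stuck-at-1], N5=0, N6=0, N7=0 → 0 — eliminated
  N2 stuck-at-1: N1=0, N2=1 [stuck-at-1], N3=0, N4=1, N5=0, N6=0, N7=0 → 0 — eliminated
  N3 stuck-at-0: N1=0, N2=1, N3=0 [stuck-at-0], N4=1, N5=0, N6=0, N7=0 → 0 — eliminated
  N6 stuck-at-1: N1=0, N2=1, N3=0, N4=1, N5=0, N6=1 [stuck-at-1], N7=1 → 1 — matches
Only N6 stuck-at-1 reproduces the observed 1.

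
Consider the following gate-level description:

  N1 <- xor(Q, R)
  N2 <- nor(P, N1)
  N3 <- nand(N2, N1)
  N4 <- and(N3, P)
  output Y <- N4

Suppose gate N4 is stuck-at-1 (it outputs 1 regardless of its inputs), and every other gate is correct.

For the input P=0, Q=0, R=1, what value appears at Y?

Propagate with N4 forced: N1=1, N2=0, N3=1, N4=1 [stuck-at-1].
So Y = 1. (Without the fault it would be 0.)

1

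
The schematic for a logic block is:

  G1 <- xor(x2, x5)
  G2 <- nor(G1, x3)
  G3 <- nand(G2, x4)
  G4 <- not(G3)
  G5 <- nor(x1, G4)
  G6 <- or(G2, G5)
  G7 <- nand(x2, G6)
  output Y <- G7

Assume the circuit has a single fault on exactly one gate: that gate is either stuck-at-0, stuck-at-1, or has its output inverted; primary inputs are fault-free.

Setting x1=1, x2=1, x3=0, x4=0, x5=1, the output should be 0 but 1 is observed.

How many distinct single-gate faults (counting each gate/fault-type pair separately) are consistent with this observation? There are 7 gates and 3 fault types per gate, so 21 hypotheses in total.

8

Fault-free: G1=0, G2=1, G3=1, G4=0, G5=0, G6=1, G7=0 → 0. Observed 1.
  G1: stuck-at-1, inverted output ✓; others ✗
  G2: stuck-at-0, inverted output ✓; others ✗
  G3: none of the 3 fault types match ✗
  G4: none of the 3 fault types match ✗
  G5: none of the 3 fault types match ✗
  G6: stuck-at-0, inverted output ✓; others ✗
  G7: stuck-at-1, inverted output ✓; others ✗
Consistent faults: {G1 stuck-at-1, G1 inverted output, G2 stuck-at-0, G2 inverted output, G6 stuck-at-0, G6 inverted output, G7 stuck-at-1, G7 inverted output} — 8 in all.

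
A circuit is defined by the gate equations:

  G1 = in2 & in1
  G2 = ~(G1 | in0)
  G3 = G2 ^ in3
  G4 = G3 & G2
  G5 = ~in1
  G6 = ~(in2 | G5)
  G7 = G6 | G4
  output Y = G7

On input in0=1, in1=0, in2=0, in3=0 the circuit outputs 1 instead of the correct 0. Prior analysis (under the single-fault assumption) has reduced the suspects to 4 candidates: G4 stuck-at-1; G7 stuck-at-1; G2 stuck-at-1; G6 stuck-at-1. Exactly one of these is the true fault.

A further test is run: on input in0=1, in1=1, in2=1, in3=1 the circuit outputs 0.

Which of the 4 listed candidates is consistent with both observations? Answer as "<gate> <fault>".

G2 stuck-at-1

Evaluate each candidate on input in0=1, in1=1, in2=1, in3=1:
  G4 stuck-at-1: G1=1, G2=0, G3=1, G4=1 [stuck-at-1], G5=0, G6=0, G7=1 → 1 — eliminated
  G7 stuck-at-1: G1=1, G2=0, G3=1, G4=0, G5=0, G6=0, G7=1 [stuck-at-1] → 1 — eliminated
  G2 stuck-at-1: G1=1, G2=1 [stuck-at-1], G3=0, G4=0, G5=0, G6=0, G7=0 → 0 — matches
  G6 stuck-at-1: G1=1, G2=0, G3=1, G4=0, G5=0, G6=1 [stuck-at-1], G7=1 → 1 — eliminated
Only G2 stuck-at-1 reproduces the observed 0.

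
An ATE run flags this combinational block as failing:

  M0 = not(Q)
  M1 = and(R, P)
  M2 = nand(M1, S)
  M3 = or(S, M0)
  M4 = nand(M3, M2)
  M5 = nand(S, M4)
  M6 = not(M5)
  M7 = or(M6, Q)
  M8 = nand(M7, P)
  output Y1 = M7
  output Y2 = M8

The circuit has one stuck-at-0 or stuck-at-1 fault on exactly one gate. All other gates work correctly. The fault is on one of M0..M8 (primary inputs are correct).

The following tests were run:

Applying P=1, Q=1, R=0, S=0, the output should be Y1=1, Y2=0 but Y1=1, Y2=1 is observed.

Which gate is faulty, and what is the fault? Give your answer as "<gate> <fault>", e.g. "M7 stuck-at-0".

M8 stuck-at-1

Fault-free values for test 1 (P=1, Q=1, R=0, S=0): M0=0, M1=0, M2=1, M3=0, M4=1, M5=1, M6=0, M7=1, M8=0, giving Y1=1, Y2=0. Observed Y1=1, Y2=1.
Test 1: faults giving observed Y1=1, Y2=1 are {M8 stuck-at-1}.
Only M8 stuck-at-1 is consistent with every test.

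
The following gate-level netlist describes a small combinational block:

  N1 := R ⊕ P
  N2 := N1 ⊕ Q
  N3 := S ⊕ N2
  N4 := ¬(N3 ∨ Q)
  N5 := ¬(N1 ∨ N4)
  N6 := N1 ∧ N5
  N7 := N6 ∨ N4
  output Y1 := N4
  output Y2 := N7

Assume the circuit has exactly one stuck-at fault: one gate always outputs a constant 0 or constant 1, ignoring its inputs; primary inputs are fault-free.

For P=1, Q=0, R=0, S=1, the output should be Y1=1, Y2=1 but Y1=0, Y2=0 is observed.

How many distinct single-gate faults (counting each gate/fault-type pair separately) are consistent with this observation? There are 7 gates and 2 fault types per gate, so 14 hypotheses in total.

Fault-free: N1=1, N2=1, N3=0, N4=1, N5=0, N6=0, N7=1 → Y1=1, Y2=1. Observed Y1=0, Y2=0.
  N1 stuck-at-0: output Y1=0, Y2=0 ✓
  N1 stuck-at-1: output Y1=1, Y2=1 ✗
  N2 stuck-at-0: output Y1=0, Y2=0 ✓
  N2 stuck-at-1: output Y1=1, Y2=1 ✗
  N3 stuck-at-0: output Y1=1, Y2=1 ✗
  N3 stuck-at-1: output Y1=0, Y2=0 ✓
  N4 stuck-at-0: output Y1=0, Y2=0 ✓
  N4 stuck-at-1: output Y1=1, Y2=1 ✗
  N5 stuck-at-0: output Y1=1, Y2=1 ✗
  N5 stuck-at-1: output Y1=1, Y2=1 ✗
  N6 stuck-at-0: output Y1=1, Y2=1 ✗
  N6 stuck-at-1: output Y1=1, Y2=1 ✗
  N7 stuck-at-0: output Y1=1, Y2=0 ✗
  N7 stuck-at-1: output Y1=1, Y2=1 ✗
Consistent faults: {N1 stuck-at-0, N2 stuck-at-0, N3 stuck-at-1, N4 stuck-at-0} — 4 in all.

4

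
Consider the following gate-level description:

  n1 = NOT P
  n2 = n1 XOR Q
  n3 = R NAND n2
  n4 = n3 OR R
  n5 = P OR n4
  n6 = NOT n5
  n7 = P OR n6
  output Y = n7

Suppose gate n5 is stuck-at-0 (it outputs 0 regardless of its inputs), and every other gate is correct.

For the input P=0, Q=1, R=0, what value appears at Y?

Propagate with n5 forced: n1=1, n2=0, n3=1, n4=1, n5=0 [stuck-at-0], n6=1, n7=1.
So Y = 1. (Without the fault it would be 0.)

1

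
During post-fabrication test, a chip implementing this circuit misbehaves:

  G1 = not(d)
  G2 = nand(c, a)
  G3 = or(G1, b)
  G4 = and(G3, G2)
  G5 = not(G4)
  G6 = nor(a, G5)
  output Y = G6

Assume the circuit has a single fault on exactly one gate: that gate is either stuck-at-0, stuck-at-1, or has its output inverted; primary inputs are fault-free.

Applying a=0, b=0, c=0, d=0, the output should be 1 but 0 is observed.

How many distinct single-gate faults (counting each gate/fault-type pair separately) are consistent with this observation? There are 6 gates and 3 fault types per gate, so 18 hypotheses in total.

Fault-free: G1=1, G2=1, G3=1, G4=1, G5=0, G6=1 → 1. Observed 0.
  G1: stuck-at-0, inverted output ✓; others ✗
  G2: stuck-at-0, inverted output ✓; others ✗
  G3: stuck-at-0, inverted output ✓; others ✗
  G4: stuck-at-0, inverted output ✓; others ✗
  G5: stuck-at-1, inverted output ✓; others ✗
  G6: stuck-at-0, inverted output ✓; others ✗
Consistent faults: {G1 stuck-at-0, G1 inverted output, G2 stuck-at-0, G2 inverted output, G3 stuck-at-0, G3 inverted output, G4 stuck-at-0, G4 inverted output, G5 stuck-at-1, G5 inverted output, G6 stuck-at-0, G6 inverted output} — 12 in all.

12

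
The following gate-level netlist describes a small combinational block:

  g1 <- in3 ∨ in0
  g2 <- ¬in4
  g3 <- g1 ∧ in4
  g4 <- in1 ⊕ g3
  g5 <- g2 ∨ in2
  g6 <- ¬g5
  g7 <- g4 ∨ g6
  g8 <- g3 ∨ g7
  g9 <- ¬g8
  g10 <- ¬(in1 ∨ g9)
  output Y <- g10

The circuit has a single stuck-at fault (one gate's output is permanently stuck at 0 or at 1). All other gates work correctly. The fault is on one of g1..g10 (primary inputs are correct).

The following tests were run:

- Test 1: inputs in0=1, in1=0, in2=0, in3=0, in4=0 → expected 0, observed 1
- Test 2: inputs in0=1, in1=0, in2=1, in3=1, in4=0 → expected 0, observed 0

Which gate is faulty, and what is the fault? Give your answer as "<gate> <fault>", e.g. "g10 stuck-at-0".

g2 stuck-at-0

Fault-free values for test 1 (in0=1, in1=0, in2=0, in3=0, in4=0): g1=1, g2=1, g3=0, g4=0, g5=1, g6=0, g7=0, g8=0, g9=1, g10=0, giving Y=0. Observed 1.
Test 1: faults giving observed 1 are {g2 stuck-at-0, g3 stuck-at-1, g4 stuck-at-1, g5 stuck-at-0, g6 stuck-at-1, g7 stuck-at-1, g8 stuck-at-1, g9 stuck-at-0, g10 stuck-at-1}.
Test 2 (in0=1, in1=0, in2=1, in3=1, in4=0): fault-free g1=1, g2=1, g3=0, g4=0, g5=1, g6=0, g7=0, g8=0, g9=1, g10=0 → 0; observed 0. Eliminates g3 stuck-at-1, g4 stuck-at-1, g5 stuck-at-0, g6 stuck-at-1, g7 stuck-at-1, g8 stuck-at-1, g9 stuck-at-0, g10 stuck-at-1.
Only g2 stuck-at-0 is consistent with every test.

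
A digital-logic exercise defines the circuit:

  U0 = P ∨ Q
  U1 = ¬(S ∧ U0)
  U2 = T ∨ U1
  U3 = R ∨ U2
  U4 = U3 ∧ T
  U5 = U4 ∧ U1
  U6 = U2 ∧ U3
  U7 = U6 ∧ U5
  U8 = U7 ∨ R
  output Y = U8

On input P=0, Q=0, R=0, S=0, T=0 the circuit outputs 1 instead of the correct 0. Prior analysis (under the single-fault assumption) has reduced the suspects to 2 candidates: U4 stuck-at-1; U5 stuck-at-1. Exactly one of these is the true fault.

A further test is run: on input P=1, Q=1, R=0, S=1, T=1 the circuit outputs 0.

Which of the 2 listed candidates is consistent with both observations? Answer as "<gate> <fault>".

U4 stuck-at-1

Evaluate each candidate on input P=1, Q=1, R=0, S=1, T=1:
  U4 stuck-at-1: U0=1, U1=0, U2=1, U3=1, U4=1 [stuck-at-1], U5=0, U6=1, U7=0, U8=0 → 0 — matches
  U5 stuck-at-1: U0=1, U1=0, U2=1, U3=1, U4=1, U5=1 [stuck-at-1], U6=1, U7=1, U8=1 → 1 — eliminated
Only U4 stuck-at-1 reproduces the observed 0.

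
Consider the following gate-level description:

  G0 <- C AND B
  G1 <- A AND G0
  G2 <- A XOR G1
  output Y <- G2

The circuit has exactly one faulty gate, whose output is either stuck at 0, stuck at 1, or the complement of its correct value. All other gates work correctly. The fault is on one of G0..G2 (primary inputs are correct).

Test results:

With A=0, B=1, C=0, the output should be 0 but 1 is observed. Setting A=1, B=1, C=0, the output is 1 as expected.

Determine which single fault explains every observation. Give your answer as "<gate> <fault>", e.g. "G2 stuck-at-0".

Fault-free values for test 1 (A=0, B=1, C=0): G0=0, G1=0, G2=0, giving Y=0. Observed 1.
Test 1: faults giving observed 1 are {G1 stuck-at-1, G1 inverted output, G2 stuck-at-1, G2 inverted output}.
Test 2 (A=1, B=1, C=0): fault-free G0=0, G1=0, G2=1 → 1; observed 1. Eliminates G1 stuck-at-1, G1 inverted output, G2 inverted output.
Only G2 stuck-at-1 is consistent with every test.

G2 stuck-at-1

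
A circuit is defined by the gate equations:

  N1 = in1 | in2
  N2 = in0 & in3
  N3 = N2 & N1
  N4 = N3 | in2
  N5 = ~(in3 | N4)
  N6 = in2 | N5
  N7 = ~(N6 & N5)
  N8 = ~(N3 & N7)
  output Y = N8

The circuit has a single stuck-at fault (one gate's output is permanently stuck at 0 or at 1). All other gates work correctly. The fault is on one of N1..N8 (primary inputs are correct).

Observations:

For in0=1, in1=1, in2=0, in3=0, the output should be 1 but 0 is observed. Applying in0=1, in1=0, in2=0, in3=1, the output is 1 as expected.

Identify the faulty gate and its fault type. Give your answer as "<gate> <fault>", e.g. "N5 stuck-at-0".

N2 stuck-at-1

Fault-free values for test 1 (in0=1, in1=1, in2=0, in3=0): N1=1, N2=0, N3=0, N4=0, N5=1, N6=1, N7=0, N8=1, giving Y=1. Observed 0.
Test 1: faults giving observed 0 are {N2 stuck-at-1, N3 stuck-at-1, N8 stuck-at-0}.
Test 2 (in0=1, in1=0, in2=0, in3=1): fault-free N1=0, N2=1, N3=0, N4=0, N5=0, N6=0, N7=1, N8=1 → 1; observed 1. Eliminates N3 stuck-at-1, N8 stuck-at-0.
Only N2 stuck-at-1 is consistent with every test.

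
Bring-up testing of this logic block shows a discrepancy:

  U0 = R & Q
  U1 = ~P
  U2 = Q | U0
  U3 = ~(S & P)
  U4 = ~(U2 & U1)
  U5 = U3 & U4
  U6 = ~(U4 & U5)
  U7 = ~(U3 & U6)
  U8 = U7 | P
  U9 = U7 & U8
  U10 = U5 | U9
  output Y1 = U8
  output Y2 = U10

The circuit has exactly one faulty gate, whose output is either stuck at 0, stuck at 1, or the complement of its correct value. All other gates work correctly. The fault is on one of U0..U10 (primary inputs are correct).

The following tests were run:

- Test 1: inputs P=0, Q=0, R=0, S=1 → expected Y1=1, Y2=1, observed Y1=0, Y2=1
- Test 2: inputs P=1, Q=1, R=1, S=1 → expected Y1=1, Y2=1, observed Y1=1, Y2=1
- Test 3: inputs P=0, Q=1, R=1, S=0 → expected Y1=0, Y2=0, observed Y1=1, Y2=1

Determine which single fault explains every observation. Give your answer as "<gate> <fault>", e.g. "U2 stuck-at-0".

Fault-free values for test 1 (P=0, Q=0, R=0, S=1): U0=0, U1=1, U2=0, U3=1, U4=1, U5=1, U6=0, U7=1, U8=1, U9=1, U10=1, giving Y1=1, Y2=1. Observed Y1=0, Y2=1.
Test 1: faults giving observed Y1=0, Y2=1 are {U6 stuck-at-1, U6 inverted output, U7 stuck-at-0, U7 inverted output, U8 stuck-at-0, U8 inverted output}.
Test 2 (P=1, Q=1, R=1, S=1): fault-free U0=1, U1=0, U2=1, U3=0, U4=1, U5=0, U6=1, U7=1, U8=1, U9=1, U10=1 → Y1=1, Y2=1; observed Y1=1, Y2=1. Eliminates U7 stuck-at-0, U7 inverted output, U8 stuck-at-0, U8 inverted output.
Test 3 (P=0, Q=1, R=1, S=0): fault-free U0=1, U1=1, U2=1, U3=1, U4=0, U5=0, U6=1, U7=0, U8=0, U9=0, U10=0 → Y1=0, Y2=0; observed Y1=1, Y2=1. Eliminates U6 stuck-at-1.
Only U6 inverted output is consistent with every test.

U6 inverted output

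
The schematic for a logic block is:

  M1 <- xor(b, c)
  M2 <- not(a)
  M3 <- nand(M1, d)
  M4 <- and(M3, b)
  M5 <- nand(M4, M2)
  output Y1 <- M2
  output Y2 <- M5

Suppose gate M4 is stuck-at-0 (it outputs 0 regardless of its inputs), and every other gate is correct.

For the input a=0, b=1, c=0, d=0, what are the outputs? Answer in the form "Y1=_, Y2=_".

Y1=1, Y2=1

Propagate with M4 forced: M1=1, M2=1, M3=1, M4=0 [stuck-at-0], M5=1.
So the outputs are Y1=1, Y2=1. (Without the fault they would be Y1=1, Y2=0.)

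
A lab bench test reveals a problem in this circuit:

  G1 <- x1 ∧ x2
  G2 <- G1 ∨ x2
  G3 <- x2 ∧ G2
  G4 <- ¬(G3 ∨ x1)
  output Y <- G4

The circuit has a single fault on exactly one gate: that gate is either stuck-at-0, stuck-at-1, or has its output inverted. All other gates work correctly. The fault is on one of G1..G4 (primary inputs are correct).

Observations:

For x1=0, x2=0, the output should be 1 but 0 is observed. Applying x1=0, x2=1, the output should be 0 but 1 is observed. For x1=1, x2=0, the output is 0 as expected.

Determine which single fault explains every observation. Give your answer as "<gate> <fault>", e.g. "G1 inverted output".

Fault-free values for test 1 (x1=0, x2=0): G1=0, G2=0, G3=0, G4=1, giving Y=1. Observed 0.
Test 1: faults giving observed 0 are {G3 stuck-at-1, G3 inverted output, G4 stuck-at-0, G4 inverted output}.
Test 2 (x1=0, x2=1): fault-free G1=0, G2=1, G3=1, G4=0 → 0; observed 1. Eliminates G3 stuck-at-1, G4 stuck-at-0.
Test 3 (x1=1, x2=0): fault-free G1=0, G2=0, G3=0, G4=0 → 0; observed 0. Eliminates G4 inverted output.
Only G3 inverted output is consistent with every test.

G3 inverted output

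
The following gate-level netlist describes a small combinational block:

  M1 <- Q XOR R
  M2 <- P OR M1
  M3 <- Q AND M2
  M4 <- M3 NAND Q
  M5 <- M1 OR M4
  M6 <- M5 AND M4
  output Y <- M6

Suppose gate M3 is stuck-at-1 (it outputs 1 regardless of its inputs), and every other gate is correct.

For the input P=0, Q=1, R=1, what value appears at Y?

Propagate with M3 forced: M1=0, M2=0, M3=1 [stuck-at-1], M4=0, M5=0, M6=0.
So Y = 0. (Without the fault it would be 1.)

0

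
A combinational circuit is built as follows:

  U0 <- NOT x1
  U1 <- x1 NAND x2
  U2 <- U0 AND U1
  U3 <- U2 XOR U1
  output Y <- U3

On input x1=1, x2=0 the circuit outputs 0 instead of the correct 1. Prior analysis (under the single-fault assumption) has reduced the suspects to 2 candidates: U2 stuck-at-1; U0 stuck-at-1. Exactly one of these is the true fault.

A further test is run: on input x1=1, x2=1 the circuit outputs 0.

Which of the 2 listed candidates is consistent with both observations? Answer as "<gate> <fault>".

Evaluate each candidate on input x1=1, x2=1:
  U2 stuck-at-1: U0=0, U1=0, U2=1 [stuck-at-1], U3=1 → 1 — eliminated
  U0 stuck-at-1: U0=1 [stuck-at-1], U1=0, U2=0, U3=0 → 0 — matches
Only U0 stuck-at-1 reproduces the observed 0.

U0 stuck-at-1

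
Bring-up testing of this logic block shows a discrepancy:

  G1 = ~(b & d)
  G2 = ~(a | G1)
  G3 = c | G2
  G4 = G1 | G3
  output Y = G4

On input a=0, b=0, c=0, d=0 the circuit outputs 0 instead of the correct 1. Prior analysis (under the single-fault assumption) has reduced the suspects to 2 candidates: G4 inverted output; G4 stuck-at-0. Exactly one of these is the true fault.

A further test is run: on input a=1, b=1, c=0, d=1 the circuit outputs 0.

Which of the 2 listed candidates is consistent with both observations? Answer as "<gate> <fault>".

Evaluate each candidate on input a=1, b=1, c=0, d=1:
  G4 inverted output: G1=0, G2=0, G3=0, G4=1 [inverted output] → 1 — eliminated
  G4 stuck-at-0: G1=0, G2=0, G3=0, G4=0 [stuck-at-0] → 0 — matches
Only G4 stuck-at-0 reproduces the observed 0.

G4 stuck-at-0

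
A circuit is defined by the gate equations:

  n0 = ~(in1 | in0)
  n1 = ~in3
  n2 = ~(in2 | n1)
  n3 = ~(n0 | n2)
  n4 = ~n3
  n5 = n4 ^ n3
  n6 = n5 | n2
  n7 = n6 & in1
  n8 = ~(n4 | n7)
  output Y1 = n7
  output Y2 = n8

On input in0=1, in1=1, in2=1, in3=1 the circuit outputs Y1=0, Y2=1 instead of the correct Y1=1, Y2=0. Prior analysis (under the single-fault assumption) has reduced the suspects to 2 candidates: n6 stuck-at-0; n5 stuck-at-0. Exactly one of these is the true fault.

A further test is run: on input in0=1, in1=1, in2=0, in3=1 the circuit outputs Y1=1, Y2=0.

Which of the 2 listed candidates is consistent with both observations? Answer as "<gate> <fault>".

n5 stuck-at-0

Evaluate each candidate on input in0=1, in1=1, in2=0, in3=1:
  n6 stuck-at-0: n0=0, n1=0, n2=1, n3=0, n4=1, n5=1, n6=0 [stuck-at-0], n7=0, n8=0 → Y1=0, Y2=0 — eliminated
  n5 stuck-at-0: n0=0, n1=0, n2=1, n3=0, n4=1, n5=0 [stuck-at-0], n6=1, n7=1, n8=0 → Y1=1, Y2=0 — matches
Only n5 stuck-at-0 reproduces the observed Y1=1, Y2=0.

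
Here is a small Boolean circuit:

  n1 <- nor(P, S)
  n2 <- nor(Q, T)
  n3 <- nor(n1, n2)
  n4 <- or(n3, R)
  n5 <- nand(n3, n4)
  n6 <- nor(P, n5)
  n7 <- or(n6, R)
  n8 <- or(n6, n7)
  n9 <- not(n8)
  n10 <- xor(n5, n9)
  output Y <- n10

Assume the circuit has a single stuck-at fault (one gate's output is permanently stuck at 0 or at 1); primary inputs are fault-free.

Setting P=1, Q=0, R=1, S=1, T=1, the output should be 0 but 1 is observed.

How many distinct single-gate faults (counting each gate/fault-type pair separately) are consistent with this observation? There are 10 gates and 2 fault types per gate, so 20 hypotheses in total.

9

Fault-free: n1=0, n2=0, n3=1, n4=1, n5=0, n6=0, n7=1, n8=1, n9=0, n10=0 → 0. Observed 1.
  n1: stuck-at-1 ✓; others ✗
  n2: stuck-at-1 ✓; others ✗
  n3: stuck-at-0 ✓; others ✗
  n4: stuck-at-0 ✓; others ✗
  n5: stuck-at-1 ✓; others ✗
  n6: none of the 2 fault types match ✗
  n7: stuck-at-0 ✓; others ✗
  n8: stuck-at-0 ✓; others ✗
  n9: stuck-at-1 ✓; others ✗
  n10: stuck-at-1 ✓; others ✗
Consistent faults: {n1 stuck-at-1, n2 stuck-at-1, n3 stuck-at-0, n4 stuck-at-0, n5 stuck-at-1, n7 stuck-at-0, n8 stuck-at-0, n9 stuck-at-1, n10 stuck-at-1} — 9 in all.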